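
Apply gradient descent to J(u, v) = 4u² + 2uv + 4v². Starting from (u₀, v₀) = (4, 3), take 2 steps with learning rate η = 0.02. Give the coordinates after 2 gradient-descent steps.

∇J = (8u + 2v, 2u + 8v)
(u₁, v₁) = (4, 3) − 0.02·(38, 32) = (3.24, 2.36)
(u₂, v₂) = (3.24, 2.36) − 0.02·(30.64, 25.36) = (2.6272, 1.8528)

(2.6272, 1.8528)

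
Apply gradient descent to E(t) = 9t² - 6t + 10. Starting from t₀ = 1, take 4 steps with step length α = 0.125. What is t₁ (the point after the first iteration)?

E′(t) = 18t - 6
Step 1: E′(1) = 12; t₁ = 1 − 0.125·12 = -0.5

-0.5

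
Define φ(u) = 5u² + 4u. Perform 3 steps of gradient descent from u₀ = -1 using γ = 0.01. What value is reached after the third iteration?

φ′(u) = 10u + 4
Step 1: φ′(-1) = -6; u₁ = -1 − 0.01·(-6) = -0.94
Step 2: φ′(-0.94) = -5.4; u₂ = -0.94 − 0.01·(-5.4) = -0.886
Step 3: φ′(-0.886) = -4.86; u₃ = -0.886 − 0.01·(-4.86) = -0.8374

-0.8374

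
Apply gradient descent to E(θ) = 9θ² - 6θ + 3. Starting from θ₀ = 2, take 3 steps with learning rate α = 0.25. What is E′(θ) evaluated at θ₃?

E′(θ) = 18θ - 6
θ₁ = 2 − 0.25·30 = -5.5
θ₂ = -5.5 − 0.25·(-105) = 20.75
θ₃ = 20.75 − 0.25·367.5 = -71.125
E′(θ) at (-71.125) = -1286.25

-1286.25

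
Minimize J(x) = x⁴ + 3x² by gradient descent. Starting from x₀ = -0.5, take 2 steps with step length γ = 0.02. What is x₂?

-0.37203944

J′(x) = 4x³ + 6x
x₁ = -0.5 − 0.02·(-3.5) = -0.43
x₂ = -0.43 − 0.02·(-2.898028) = -0.37203944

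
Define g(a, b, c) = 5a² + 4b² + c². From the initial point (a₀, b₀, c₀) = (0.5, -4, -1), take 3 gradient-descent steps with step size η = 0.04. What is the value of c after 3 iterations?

-0.778688

∇g = (10a, 8b, 2c)
Step 1: at (0.5, -4, -1), ∇g = (5, -32, -2) → (0.5, -4, -1) − 0.04·(5, -32, -2) = (0.3, -2.72, -0.92)
Step 2: at (0.3, -2.72, -0.92), ∇g = (3, -21.76, -1.84) → (0.3, -2.72, -0.92) − 0.04·(3, -21.76, -1.84) = (0.18, -1.8496, -0.8464)
Step 3: at (0.18, -1.8496, -0.8464), ∇g = (1.8, -14.7968, -1.6928) → (0.18, -1.8496, -0.8464) − 0.04·(1.8, -14.7968, -1.6928) = (0.108, -1.257728, -0.778688)
c = -0.778688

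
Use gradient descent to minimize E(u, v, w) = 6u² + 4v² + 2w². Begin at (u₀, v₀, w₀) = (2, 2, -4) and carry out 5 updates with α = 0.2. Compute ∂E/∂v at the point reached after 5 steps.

-1.24416

∇E = (12u, 8v, 4w)
(u₁, v₁, w₁) = (2, 2, -4) − 0.2·(24, 16, -16) = (-2.8, -1.2, -0.8)
(u₂, v₂, w₂) = (-2.8, -1.2, -0.8) − 0.2·(-33.6, -9.6, -3.2) = (3.92, 0.72, -0.16)
(u₃, v₃, w₃) = (3.92, 0.72, -0.16) − 0.2·(47.04, 5.76, -0.64) = (-5.488, -0.432, -0.032)
(u₄, v₄, w₄) = (-5.488, -0.432, -0.032) − 0.2·(-65.856, -3.456, -0.128) = (7.6832, 0.2592, -0.0064)
(u₅, v₅, w₅) = (7.6832, 0.2592, -0.0064) − 0.2·(92.1984, 2.0736, -0.0256) = (-10.75648, -0.15552, -0.00128)
∂E/∂v at (-10.75648, -0.15552, -0.00128) = -1.24416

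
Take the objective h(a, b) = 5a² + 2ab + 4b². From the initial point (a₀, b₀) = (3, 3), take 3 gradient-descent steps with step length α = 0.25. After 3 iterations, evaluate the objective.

∇h = (10a + 2b, 2a + 8b)
(a₁, b₁) = (3, 3) − 0.25·(36, 30) = (-6, -4.5)
(a₂, b₂) = (-6, -4.5) − 0.25·(-69, -48) = (11.25, 7.5)
(a₃, b₃) = (11.25, 7.5) − 0.25·(127.5, 82.5) = (-20.625, -13.125)
h(-20.625, -13.125) = 3357.421875

3357.421875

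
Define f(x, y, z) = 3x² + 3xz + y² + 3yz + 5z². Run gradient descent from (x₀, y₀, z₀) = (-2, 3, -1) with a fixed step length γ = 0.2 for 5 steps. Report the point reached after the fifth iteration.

(2.83552, 2.60736, 5.05408)

∇f = (6x + 3z, 2y + 3z, 3x + 3y + 10z)
Step 1: at (-2, 3, -1), ∇f = (-15, 3, -7) → (-2, 3, -1) − 0.2·(-15, 3, -7) = (1, 2.4, 0.4)
Step 2: at (1, 2.4, 0.4), ∇f = (7.2, 6, 14.2) → (1, 2.4, 0.4) − 0.2·(7.2, 6, 14.2) = (-0.44, 1.2, -2.44)
Step 3: at (-0.44, 1.2, -2.44), ∇f = (-9.96, -4.92, -22.12) → (-0.44, 1.2, -2.44) − 0.2·(-9.96, -4.92, -22.12) = (1.552, 2.184, 1.984)
Step 4: at (1.552, 2.184, 1.984), ∇f = (15.264, 10.32, 31.048) → (1.552, 2.184, 1.984) − 0.2·(15.264, 10.32, 31.048) = (-1.5008, 0.12, -4.2256)
Step 5: at (-1.5008, 0.12, -4.2256), ∇f = (-21.6816, -12.4368, -46.3984) → (-1.5008, 0.12, -4.2256) − 0.2·(-21.6816, -12.4368, -46.3984) = (2.83552, 2.60736, 5.05408)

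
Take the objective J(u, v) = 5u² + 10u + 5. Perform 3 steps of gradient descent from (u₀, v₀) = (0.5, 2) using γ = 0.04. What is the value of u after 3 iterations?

-0.676

∇J = (10u + 10, 0)
Step 1: at (0.5, 2), ∇J = (15, 0) → (0.5, 2) − 0.04·(15, 0) = (-0.1, 2)
Step 2: at (-0.1, 2), ∇J = (9, 0) → (-0.1, 2) − 0.04·(9, 0) = (-0.46, 2)
Step 3: at (-0.46, 2), ∇J = (5.4, 0) → (-0.46, 2) − 0.04·(5.4, 0) = (-0.676, 2)
u = -0.676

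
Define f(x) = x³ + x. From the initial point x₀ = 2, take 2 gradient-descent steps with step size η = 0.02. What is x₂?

f′(x) = 3x² + 1
x₁ = 2 − 0.02·13 = 1.74
x₂ = 1.74 − 0.02·10.0828 = 1.538344

1.538344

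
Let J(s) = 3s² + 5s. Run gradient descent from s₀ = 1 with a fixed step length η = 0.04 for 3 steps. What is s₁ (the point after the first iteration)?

0.56

J′(s) = 6s + 5
Step 1: J′(1) = 11; s₁ = 1 − 0.04·11 = 0.56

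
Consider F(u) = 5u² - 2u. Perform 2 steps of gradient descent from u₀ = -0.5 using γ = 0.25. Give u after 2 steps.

-1.375

F′(u) = 10u - 2
Step 1: F′(-0.5) = -7; u₁ = -0.5 − 0.25·(-7) = 1.25
Step 2: F′(1.25) = 10.5; u₂ = 1.25 − 0.25·10.5 = -1.375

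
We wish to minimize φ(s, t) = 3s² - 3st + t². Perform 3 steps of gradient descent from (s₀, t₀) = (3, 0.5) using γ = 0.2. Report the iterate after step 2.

(1.32, 1.08)

∇φ = (6s - 3t, -3s + 2t)
Step 1: at (3, 0.5), ∇φ = (16.5, -8) → (3, 0.5) − 0.2·(16.5, -8) = (-0.3, 2.1)
Step 2: at (-0.3, 2.1), ∇φ = (-8.1, 5.1) → (-0.3, 2.1) − 0.2·(-8.1, 5.1) = (1.32, 1.08)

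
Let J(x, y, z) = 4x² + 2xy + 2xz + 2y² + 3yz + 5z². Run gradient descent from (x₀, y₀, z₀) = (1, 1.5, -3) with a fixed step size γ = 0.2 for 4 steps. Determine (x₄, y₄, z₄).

(-3.5904, -2.6656, -5.7664)

∇J = (8x + 2y + 2z, 2x + 4y + 3z, 2x + 3y + 10z)
Step 1: at (1, 1.5, -3), ∇J = (5, -1, -23.5) → (1, 1.5, -3) − 0.2·(5, -1, -23.5) = (0, 1.7, 1.7)
Step 2: at (0, 1.7, 1.7), ∇J = (6.8, 11.9, 22.1) → (0, 1.7, 1.7) − 0.2·(6.8, 11.9, 22.1) = (-1.36, -0.68, -2.72)
Step 3: at (-1.36, -0.68, -2.72), ∇J = (-17.68, -13.6, -31.96) → (-1.36, -0.68, -2.72) − 0.2·(-17.68, -13.6, -31.96) = (2.176, 2.04, 3.672)
Step 4: at (2.176, 2.04, 3.672), ∇J = (28.832, 23.528, 47.192) → (2.176, 2.04, 3.672) − 0.2·(28.832, 23.528, 47.192) = (-3.5904, -2.6656, -5.7664)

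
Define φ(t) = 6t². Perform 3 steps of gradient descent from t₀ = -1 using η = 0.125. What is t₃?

φ′(t) = 12t
Step 1: φ′(-1) = -12; t₁ = -1 − 0.125·(-12) = 0.5
Step 2: φ′(0.5) = 6; t₂ = 0.5 − 0.125·6 = -0.25
Step 3: φ′(-0.25) = -3; t₃ = -0.25 − 0.125·(-3) = 0.125

0.125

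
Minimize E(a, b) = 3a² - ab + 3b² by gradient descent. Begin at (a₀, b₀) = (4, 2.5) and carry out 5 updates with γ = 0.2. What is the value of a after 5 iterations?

-0.00768

∇E = (6a - b, -a + 6b)
Step 1: at (4, 2.5), ∇E = (21.5, 11) → (4, 2.5) − 0.2·(21.5, 11) = (-0.3, 0.3)
Step 2: at (-0.3, 0.3), ∇E = (-2.1, 2.1) → (-0.3, 0.3) − 0.2·(-2.1, 2.1) = (0.12, -0.12)
Step 3: at (0.12, -0.12), ∇E = (0.84, -0.84) → (0.12, -0.12) − 0.2·(0.84, -0.84) = (-0.048, 0.048)
Step 4: at (-0.048, 0.048), ∇E = (-0.336, 0.336) → (-0.048, 0.048) − 0.2·(-0.336, 0.336) = (0.0192, -0.0192)
Step 5: at (0.0192, -0.0192), ∇E = (0.1344, -0.1344) → (0.0192, -0.0192) − 0.2·(0.1344, -0.1344) = (-0.00768, 0.00768)
a = -0.00768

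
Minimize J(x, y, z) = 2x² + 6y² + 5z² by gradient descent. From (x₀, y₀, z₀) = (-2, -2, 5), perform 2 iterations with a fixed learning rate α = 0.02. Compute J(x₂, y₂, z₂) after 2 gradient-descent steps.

∇J = (4x, 12y, 10z)
(x₁, y₁, z₁) = (-2, -2, 5) − 0.02·(-8, -24, 50) = (-1.84, -1.52, 4)
(x₂, y₂, z₂) = (-1.84, -1.52, 4) − 0.02·(-7.36, -18.24, 40) = (-1.6928, -1.1552, 3.2)
J(-1.6928, -1.1552, 3.2) = 64.93806592

64.93806592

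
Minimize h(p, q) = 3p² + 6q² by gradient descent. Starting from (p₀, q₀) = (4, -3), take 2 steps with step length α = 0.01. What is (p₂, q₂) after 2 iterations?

(3.5344, -2.3232)

∇h = (6p, 12q)
(p₁, q₁) = (4, -3) − 0.01·(24, -36) = (3.76, -2.64)
(p₂, q₂) = (3.76, -2.64) − 0.01·(22.56, -31.68) = (3.5344, -2.3232)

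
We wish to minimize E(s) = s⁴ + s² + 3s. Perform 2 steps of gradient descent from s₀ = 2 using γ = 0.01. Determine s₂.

E′(s) = 4s³ + 2s + 3
Step 1: E′(2) = 39; s₁ = 2 − 0.01·39 = 1.61
Step 2: E′(1.61) = 22.913124; s₂ = 1.61 − 0.01·22.913124 = 1.38086876

1.38086876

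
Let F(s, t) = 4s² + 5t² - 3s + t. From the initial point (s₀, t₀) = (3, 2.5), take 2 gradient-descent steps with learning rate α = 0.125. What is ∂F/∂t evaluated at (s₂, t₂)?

∇F = (8s - 3, 10t + 1)
(s₁, t₁) = (3, 2.5) − 0.125·(21, 26) = (0.375, -0.75)
(s₂, t₂) = (0.375, -0.75) − 0.125·(0, -6.5) = (0.375, 0.0625)
∂F/∂t at (0.375, 0.0625) = 1.625

1.625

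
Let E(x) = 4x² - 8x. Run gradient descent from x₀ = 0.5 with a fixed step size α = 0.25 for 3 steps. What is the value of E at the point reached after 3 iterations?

E′(x) = 8x - 8
x₁ = 0.5 − 0.25·(-4) = 1.5
x₂ = 1.5 − 0.25·4 = 0.5
x₃ = 0.5 − 0.25·(-4) = 1.5
E(1.5) = -3

-3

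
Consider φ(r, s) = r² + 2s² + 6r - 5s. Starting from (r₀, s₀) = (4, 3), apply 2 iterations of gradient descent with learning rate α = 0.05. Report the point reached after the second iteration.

(2.67, 2.37)

∇φ = (2r + 6, 4s - 5)
Step 1: at (4, 3), ∇φ = (14, 7) → (4, 3) − 0.05·(14, 7) = (3.3, 2.65)
Step 2: at (3.3, 2.65), ∇φ = (12.6, 5.6) → (3.3, 2.65) − 0.05·(12.6, 5.6) = (2.67, 2.37)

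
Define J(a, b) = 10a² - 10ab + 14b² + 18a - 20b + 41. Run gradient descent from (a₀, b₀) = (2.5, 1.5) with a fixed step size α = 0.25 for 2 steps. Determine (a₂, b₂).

(44.125, -35.375)

∇J = (20a - 10b + 18, -10a + 28b - 20)
Step 1: at (2.5, 1.5), ∇J = (53, -3) → (2.5, 1.5) − 0.25·(53, -3) = (-10.75, 2.25)
Step 2: at (-10.75, 2.25), ∇J = (-219.5, 150.5) → (-10.75, 2.25) − 0.25·(-219.5, 150.5) = (44.125, -35.375)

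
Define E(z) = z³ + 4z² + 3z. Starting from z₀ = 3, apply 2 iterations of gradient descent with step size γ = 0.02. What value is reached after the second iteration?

E′(z) = 3z² + 8z + 3
z₁ = 3 − 0.02·54 = 1.92
z₂ = 1.92 − 0.02·29.4192 = 1.331616

1.331616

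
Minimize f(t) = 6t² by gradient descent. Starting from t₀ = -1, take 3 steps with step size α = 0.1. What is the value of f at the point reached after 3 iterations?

f′(t) = 12t
Step 1: f′(-1) = -12; t₁ = -1 − 0.1·(-12) = 0.2
Step 2: f′(0.2) = 2.4; t₂ = 0.2 − 0.1·2.4 = -0.04
Step 3: f′(-0.04) = -0.48; t₃ = -0.04 − 0.1·(-0.48) = 0.008
f(0.008) = 0.000384

0.000384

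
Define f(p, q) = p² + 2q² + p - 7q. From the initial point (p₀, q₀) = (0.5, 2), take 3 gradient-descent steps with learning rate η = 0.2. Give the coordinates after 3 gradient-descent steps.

∇f = (2p + 1, 4q - 7)
(p₁, q₁) = (0.5, 2) − 0.2·(2, 1) = (0.1, 1.8)
(p₂, q₂) = (0.1, 1.8) − 0.2·(1.2, 0.2) = (-0.14, 1.76)
(p₃, q₃) = (-0.14, 1.76) − 0.2·(0.72, 0.04) = (-0.284, 1.752)

(-0.284, 1.752)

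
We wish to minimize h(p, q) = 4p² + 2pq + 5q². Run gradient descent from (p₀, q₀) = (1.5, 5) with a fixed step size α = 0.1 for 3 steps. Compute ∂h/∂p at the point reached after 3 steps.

-0.32

∇h = (8p + 2q, 2p + 10q)
Step 1: at (1.5, 5), ∇h = (22, 53) → (1.5, 5) − 0.1·(22, 53) = (-0.7, -0.3)
Step 2: at (-0.7, -0.3), ∇h = (-6.2, -4.4) → (-0.7, -0.3) − 0.1·(-6.2, -4.4) = (-0.08, 0.14)
Step 3: at (-0.08, 0.14), ∇h = (-0.36, 1.24) → (-0.08, 0.14) − 0.1·(-0.36, 1.24) = (-0.044, 0.016)
∂h/∂p at (-0.044, 0.016) = -0.32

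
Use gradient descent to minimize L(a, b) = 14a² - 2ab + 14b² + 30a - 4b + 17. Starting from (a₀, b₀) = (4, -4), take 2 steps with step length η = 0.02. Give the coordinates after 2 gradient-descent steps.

(-0.2208, -0.5488)

∇L = (28a - 2b + 30, -2a + 28b - 4)
(a₁, b₁) = (4, -4) − 0.02·(150, -124) = (1, -1.52)
(a₂, b₂) = (1, -1.52) − 0.02·(61.04, -48.56) = (-0.2208, -0.5488)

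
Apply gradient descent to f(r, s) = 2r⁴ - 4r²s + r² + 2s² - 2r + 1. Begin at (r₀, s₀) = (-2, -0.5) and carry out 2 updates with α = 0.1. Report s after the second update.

∇f = (8r³ - 8rs + 2r - 2, -4r² + 4s)
Step 1: at (-2, -0.5), ∇f = (-78, -18) → (-2, -0.5) − 0.1·(-78, -18) = (5.8, 1.3)
Step 2: at (5.8, 1.3), ∇f = (1510.176, -129.36) → (5.8, 1.3) − 0.1·(1510.176, -129.36) = (-145.2176, 14.236)
s = 14.236

14.236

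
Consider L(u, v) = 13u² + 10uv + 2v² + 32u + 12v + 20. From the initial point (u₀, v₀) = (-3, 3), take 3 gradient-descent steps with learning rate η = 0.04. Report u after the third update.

∇L = (26u + 10v + 32, 10u + 4v + 12)
Step 1: at (-3, 3), ∇L = (-16, -6) → (-3, 3) − 0.04·(-16, -6) = (-2.36, 3.24)
Step 2: at (-2.36, 3.24), ∇L = (3.04, 1.36) → (-2.36, 3.24) − 0.04·(3.04, 1.36) = (-2.4816, 3.1856)
Step 3: at (-2.4816, 3.1856), ∇L = (-0.6656, -0.0736) → (-2.4816, 3.1856) − 0.04·(-0.6656, -0.0736) = (-2.454976, 3.188544)
u = -2.454976

-2.454976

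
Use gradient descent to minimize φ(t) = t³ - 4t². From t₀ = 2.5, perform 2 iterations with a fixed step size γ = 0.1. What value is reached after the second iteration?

2.6578125

φ′(t) = 3t² - 8t
t₁ = 2.5 − 0.1·(-1.25) = 2.625
t₂ = 2.625 − 0.1·(-0.328125) = 2.6578125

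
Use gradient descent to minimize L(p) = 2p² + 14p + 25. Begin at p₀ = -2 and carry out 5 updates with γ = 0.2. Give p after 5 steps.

L′(p) = 4p + 14
p₁ = -2 − 0.2·6 = -3.2
p₂ = -3.2 − 0.2·1.2 = -3.44
p₃ = -3.44 − 0.2·0.24 = -3.488
p₄ = -3.488 − 0.2·0.048 = -3.4976
p₅ = -3.4976 − 0.2·0.0096 = -3.49952

-3.49952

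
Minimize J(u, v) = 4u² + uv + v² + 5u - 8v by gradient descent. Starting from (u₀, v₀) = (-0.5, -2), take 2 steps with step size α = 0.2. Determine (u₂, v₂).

(-0.92, 1.96)

∇J = (8u + v + 5, u + 2v - 8)
(u₁, v₁) = (-0.5, -2) − 0.2·(-1, -12.5) = (-0.3, 0.5)
(u₂, v₂) = (-0.3, 0.5) − 0.2·(3.1, -7.3) = (-0.92, 1.96)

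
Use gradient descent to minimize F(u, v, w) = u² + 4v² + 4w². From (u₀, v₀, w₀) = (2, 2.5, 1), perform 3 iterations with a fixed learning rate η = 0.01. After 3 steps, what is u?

1.882384

∇F = (2u, 8v, 8w)
Step 1: at (2, 2.5, 1), ∇F = (4, 20, 8) → (2, 2.5, 1) − 0.01·(4, 20, 8) = (1.96, 2.3, 0.92)
Step 2: at (1.96, 2.3, 0.92), ∇F = (3.92, 18.4, 7.36) → (1.96, 2.3, 0.92) − 0.01·(3.92, 18.4, 7.36) = (1.9208, 2.116, 0.8464)
Step 3: at (1.9208, 2.116, 0.8464), ∇F = (3.8416, 16.928, 6.7712) → (1.9208, 2.116, 0.8464) − 0.01·(3.8416, 16.928, 6.7712) = (1.882384, 1.94672, 0.778688)
u = 1.882384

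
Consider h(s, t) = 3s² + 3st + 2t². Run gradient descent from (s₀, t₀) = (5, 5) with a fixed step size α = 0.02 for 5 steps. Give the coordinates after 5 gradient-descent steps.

∇h = (6s + 3t, 3s + 4t)
Step 1: at (5, 5), ∇h = (45, 35) → (5, 5) − 0.02·(45, 35) = (4.1, 4.3)
Step 2: at (4.1, 4.3), ∇h = (37.5, 29.5) → (4.1, 4.3) − 0.02·(37.5, 29.5) = (3.35, 3.71)
Step 3: at (3.35, 3.71), ∇h = (31.23, 24.89) → (3.35, 3.71) − 0.02·(31.23, 24.89) = (2.7254, 3.2122)
Step 4: at (2.7254, 3.2122), ∇h = (25.989, 21.025) → (2.7254, 3.2122) − 0.02·(25.989, 21.025) = (2.20562, 2.7917)
Step 5: at (2.20562, 2.7917), ∇h = (21.60882, 17.78366) → (2.20562, 2.7917) − 0.02·(21.60882, 17.78366) = (1.7734436, 2.4360268)

(1.7734436, 2.4360268)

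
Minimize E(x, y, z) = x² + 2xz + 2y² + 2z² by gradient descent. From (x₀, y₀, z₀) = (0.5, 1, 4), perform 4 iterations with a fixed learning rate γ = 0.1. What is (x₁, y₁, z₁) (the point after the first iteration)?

(-0.4, 0.6, 2.3)

∇E = (2x + 2z, 4y, 2x + 4z)
(x₁, y₁, z₁) = (0.5, 1, 4) − 0.1·(9, 4, 17) = (-0.4, 0.6, 2.3)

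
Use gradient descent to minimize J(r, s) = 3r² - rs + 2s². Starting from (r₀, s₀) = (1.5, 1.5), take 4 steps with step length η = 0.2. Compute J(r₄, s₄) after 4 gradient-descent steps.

0.00036864

∇J = (6r - s, -r + 4s)
Step 1: at (1.5, 1.5), ∇J = (7.5, 4.5) → (1.5, 1.5) − 0.2·(7.5, 4.5) = (0, 0.6)
Step 2: at (0, 0.6), ∇J = (-0.6, 2.4) → (0, 0.6) − 0.2·(-0.6, 2.4) = (0.12, 0.12)
Step 3: at (0.12, 0.12), ∇J = (0.6, 0.36) → (0.12, 0.12) − 0.2·(0.6, 0.36) = (0, 0.048)
Step 4: at (0, 0.048), ∇J = (-0.048, 0.192) → (0, 0.048) − 0.2·(-0.048, 0.192) = (0.0096, 0.0096)
J(0.0096, 0.0096) = 0.00036864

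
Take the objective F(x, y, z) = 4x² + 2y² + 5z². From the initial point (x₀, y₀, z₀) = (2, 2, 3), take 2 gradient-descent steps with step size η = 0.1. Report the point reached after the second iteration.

∇F = (8x, 4y, 10z)
Step 1: at (2, 2, 3), ∇F = (16, 8, 30) → (2, 2, 3) − 0.1·(16, 8, 30) = (0.4, 1.2, 0)
Step 2: at (0.4, 1.2, 0), ∇F = (3.2, 4.8, 0) → (0.4, 1.2, 0) − 0.1·(3.2, 4.8, 0) = (0.08, 0.72, 0)

(0.08, 0.72, 0)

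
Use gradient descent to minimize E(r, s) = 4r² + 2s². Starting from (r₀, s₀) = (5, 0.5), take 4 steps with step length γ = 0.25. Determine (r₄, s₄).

∇E = (8r, 4s)
Step 1: at (5, 0.5), ∇E = (40, 2) → (5, 0.5) − 0.25·(40, 2) = (-5, 0)
Step 2: at (-5, 0), ∇E = (-40, 0) → (-5, 0) − 0.25·(-40, 0) = (5, 0)
Step 3: at (5, 0), ∇E = (40, 0) → (5, 0) − 0.25·(40, 0) = (-5, 0)
Step 4: at (-5, 0), ∇E = (-40, 0) → (-5, 0) − 0.25·(-40, 0) = (5, 0)

(5, 0)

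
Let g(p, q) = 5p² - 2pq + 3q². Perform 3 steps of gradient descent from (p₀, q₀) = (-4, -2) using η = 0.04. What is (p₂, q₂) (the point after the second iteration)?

∇g = (10p - 2q, -2p + 6q)
Step 1: at (-4, -2), ∇g = (-36, -4) → (-4, -2) − 0.04·(-36, -4) = (-2.56, -1.84)
Step 2: at (-2.56, -1.84), ∇g = (-21.92, -5.92) → (-2.56, -1.84) − 0.04·(-21.92, -5.92) = (-1.6832, -1.6032)

(-1.6832, -1.6032)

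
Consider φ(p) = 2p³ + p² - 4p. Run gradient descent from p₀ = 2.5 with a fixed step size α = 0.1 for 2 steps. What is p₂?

-1.7735

φ′(p) = 6p² + 2p - 4
Step 1: φ′(2.5) = 38.5; p₁ = 2.5 − 0.1·38.5 = -1.35
Step 2: φ′(-1.35) = 4.235; p₂ = -1.35 − 0.1·4.235 = -1.7735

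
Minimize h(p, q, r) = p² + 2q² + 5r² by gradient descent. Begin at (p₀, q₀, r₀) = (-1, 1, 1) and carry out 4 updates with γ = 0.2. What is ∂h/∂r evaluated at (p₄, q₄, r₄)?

∇h = (2p, 4q, 10r)
Step 1: at (-1, 1, 1), ∇h = (-2, 4, 10) → (-1, 1, 1) − 0.2·(-2, 4, 10) = (-0.6, 0.2, -1)
Step 2: at (-0.6, 0.2, -1), ∇h = (-1.2, 0.8, -10) → (-0.6, 0.2, -1) − 0.2·(-1.2, 0.8, -10) = (-0.36, 0.04, 1)
Step 3: at (-0.36, 0.04, 1), ∇h = (-0.72, 0.16, 10) → (-0.36, 0.04, 1) − 0.2·(-0.72, 0.16, 10) = (-0.216, 0.008, -1)
Step 4: at (-0.216, 0.008, -1), ∇h = (-0.432, 0.032, -10) → (-0.216, 0.008, -1) − 0.2·(-0.432, 0.032, -10) = (-0.1296, 0.0016, 1)
∂h/∂r at (-0.1296, 0.0016, 1) = 10

10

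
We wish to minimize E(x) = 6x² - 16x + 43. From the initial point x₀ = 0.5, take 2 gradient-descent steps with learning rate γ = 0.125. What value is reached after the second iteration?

1.125

E′(x) = 12x - 16
Step 1: E′(0.5) = -10; x₁ = 0.5 − 0.125·(-10) = 1.75
Step 2: E′(1.75) = 5; x₂ = 1.75 − 0.125·5 = 1.125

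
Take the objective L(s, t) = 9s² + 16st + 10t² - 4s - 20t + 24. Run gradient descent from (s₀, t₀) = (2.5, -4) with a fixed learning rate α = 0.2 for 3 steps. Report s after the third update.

∇L = (18s + 16t - 4, 16s + 20t - 20)
(s₁, t₁) = (2.5, -4) − 0.2·(-23, -60) = (7.1, 8)
(s₂, t₂) = (7.1, 8) − 0.2·(251.8, 253.6) = (-43.26, -42.72)
(s₃, t₃) = (-43.26, -42.72) − 0.2·(-1466.2, -1566.56) = (249.98, 270.592)
s = 249.98

249.98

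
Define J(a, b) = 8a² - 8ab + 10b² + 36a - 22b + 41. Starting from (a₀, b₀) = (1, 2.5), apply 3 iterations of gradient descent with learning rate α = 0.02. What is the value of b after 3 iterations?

1.472288

∇J = (16a - 8b + 36, -8a + 20b - 22)
(a₁, b₁) = (1, 2.5) − 0.02·(32, 20) = (0.36, 2.1)
(a₂, b₂) = (0.36, 2.1) − 0.02·(24.96, 17.12) = (-0.1392, 1.7576)
(a₃, b₃) = (-0.1392, 1.7576) − 0.02·(19.712, 14.2656) = (-0.53344, 1.472288)
b = 1.472288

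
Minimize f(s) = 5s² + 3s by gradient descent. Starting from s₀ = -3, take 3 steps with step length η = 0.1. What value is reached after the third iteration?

f′(s) = 10s + 3
Step 1: f′(-3) = -27; s₁ = -3 − 0.1·(-27) = -0.3
Step 2: f′(-0.3) = 0; s₂ = -0.3 − 0.1·0 = -0.3
Step 3: f′(-0.3) = 0; s₃ = -0.3 − 0.1·0 = -0.3

-0.3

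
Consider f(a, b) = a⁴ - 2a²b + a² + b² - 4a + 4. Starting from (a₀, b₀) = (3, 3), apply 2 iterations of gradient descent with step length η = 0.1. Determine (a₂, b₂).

∇f = (4a³ - 4ab + 2a - 4, -2a² + 2b)
(a₁, b₁) = (3, 3) − 0.1·(74, -12) = (-4.4, 4.2)
(a₂, b₂) = (-4.4, 4.2) − 0.1·(-279.616, -30.32) = (23.5616, 7.232)

(23.5616, 7.232)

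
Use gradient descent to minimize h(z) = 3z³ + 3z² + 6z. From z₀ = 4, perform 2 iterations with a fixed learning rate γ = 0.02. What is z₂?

h′(z) = 9z² + 6z + 6
z₁ = 4 − 0.02·174 = 0.52
z₂ = 0.52 − 0.02·11.5536 = 0.288928

0.288928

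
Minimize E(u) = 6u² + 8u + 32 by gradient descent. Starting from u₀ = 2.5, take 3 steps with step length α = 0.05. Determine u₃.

E′(u) = 12u + 8
Step 1: E′(2.5) = 38; u₁ = 2.5 − 0.05·38 = 0.6
Step 2: E′(0.6) = 15.2; u₂ = 0.6 − 0.05·15.2 = -0.16
Step 3: E′(-0.16) = 6.08; u₃ = -0.16 − 0.05·6.08 = -0.464

-0.464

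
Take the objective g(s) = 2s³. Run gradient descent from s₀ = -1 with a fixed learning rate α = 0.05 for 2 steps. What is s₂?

g′(s) = 6s²
s₁ = -1 − 0.05·6 = -1.3
s₂ = -1.3 − 0.05·10.14 = -1.807

-1.807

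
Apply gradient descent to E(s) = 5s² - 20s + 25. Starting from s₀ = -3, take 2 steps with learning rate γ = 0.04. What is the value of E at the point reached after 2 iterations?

E′(s) = 10s - 20
s₁ = -3 − 0.04·(-50) = -1
s₂ = -1 − 0.04·(-30) = 0.2
E(0.2) = 21.2

21.2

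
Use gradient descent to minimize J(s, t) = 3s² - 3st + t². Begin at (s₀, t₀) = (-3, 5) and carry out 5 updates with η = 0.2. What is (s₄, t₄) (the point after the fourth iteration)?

(0.6912, 2.0736)

∇J = (6s - 3t, -3s + 2t)
(s₁, t₁) = (-3, 5) − 0.2·(-33, 19) = (3.6, 1.2)
(s₂, t₂) = (3.6, 1.2) − 0.2·(18, -8.4) = (0, 2.88)
(s₃, t₃) = (0, 2.88) − 0.2·(-8.64, 5.76) = (1.728, 1.728)
(s₄, t₄) = (1.728, 1.728) − 0.2·(5.184, -1.728) = (0.6912, 2.0736)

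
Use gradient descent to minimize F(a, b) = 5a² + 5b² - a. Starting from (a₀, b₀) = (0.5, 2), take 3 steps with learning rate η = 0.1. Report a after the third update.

∇F = (10a - 1, 10b)
(a₁, b₁) = (0.5, 2) − 0.1·(4, 20) = (0.1, 0)
(a₂, b₂) = (0.1, 0) − 0.1·(0, 0) = (0.1, 0)
(a₃, b₃) = (0.1, 0) − 0.1·(0, 0) = (0.1, 0)
a = 0.1

0.1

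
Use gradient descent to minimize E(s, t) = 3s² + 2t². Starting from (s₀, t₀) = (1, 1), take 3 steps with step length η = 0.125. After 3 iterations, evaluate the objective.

0.031982421875

∇E = (6s, 4t)
Step 1: at (1, 1), ∇E = (6, 4) → (1, 1) − 0.125·(6, 4) = (0.25, 0.5)
Step 2: at (0.25, 0.5), ∇E = (1.5, 2) → (0.25, 0.5) − 0.125·(1.5, 2) = (0.0625, 0.25)
Step 3: at (0.0625, 0.25), ∇E = (0.375, 1) → (0.0625, 0.25) − 0.125·(0.375, 1) = (0.015625, 0.125)
E(0.015625, 0.125) = 0.031982421875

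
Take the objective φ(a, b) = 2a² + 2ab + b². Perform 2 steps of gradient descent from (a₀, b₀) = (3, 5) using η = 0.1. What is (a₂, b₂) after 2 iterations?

∇φ = (4a + 2b, 2a + 2b)
(a₁, b₁) = (3, 5) − 0.1·(22, 16) = (0.8, 3.4)
(a₂, b₂) = (0.8, 3.4) − 0.1·(10, 8.4) = (-0.2, 2.56)

(-0.2, 2.56)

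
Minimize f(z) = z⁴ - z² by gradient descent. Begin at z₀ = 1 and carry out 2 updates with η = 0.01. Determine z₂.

f′(z) = 4z³ - 2z
Step 1: f′(1) = 2; z₁ = 1 − 0.01·2 = 0.98
Step 2: f′(0.98) = 1.804768; z₂ = 0.98 − 0.01·1.804768 = 0.96195232

0.96195232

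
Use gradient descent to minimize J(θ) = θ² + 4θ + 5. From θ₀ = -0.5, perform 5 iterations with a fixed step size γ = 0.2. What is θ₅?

J′(θ) = 2θ + 4
Step 1: J′(-0.5) = 3; θ₁ = -0.5 − 0.2·3 = -1.1
Step 2: J′(-1.1) = 1.8; θ₂ = -1.1 − 0.2·1.8 = -1.46
Step 3: J′(-1.46) = 1.08; θ₃ = -1.46 − 0.2·1.08 = -1.676
Step 4: J′(-1.676) = 0.648; θ₄ = -1.676 − 0.2·0.648 = -1.8056
Step 5: J′(-1.8056) = 0.3888; θ₅ = -1.8056 − 0.2·0.3888 = -1.88336

-1.88336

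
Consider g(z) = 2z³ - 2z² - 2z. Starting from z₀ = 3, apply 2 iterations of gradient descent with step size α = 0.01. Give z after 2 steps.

2.3184

g′(z) = 6z² - 4z - 2
z₁ = 3 − 0.01·40 = 2.6
z₂ = 2.6 − 0.01·28.16 = 2.3184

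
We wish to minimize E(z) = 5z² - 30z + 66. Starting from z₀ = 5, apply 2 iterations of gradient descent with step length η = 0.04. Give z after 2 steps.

3.72

E′(z) = 10z - 30
z₁ = 5 − 0.04·20 = 4.2
z₂ = 4.2 − 0.04·12 = 3.72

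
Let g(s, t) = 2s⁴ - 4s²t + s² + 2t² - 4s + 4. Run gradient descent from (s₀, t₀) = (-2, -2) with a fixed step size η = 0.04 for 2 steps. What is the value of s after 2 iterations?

-1.79651072

∇g = (8s³ - 8st + 2s - 4, -4s² + 4t)
(s₁, t₁) = (-2, -2) − 0.04·(-104, -24) = (2.16, -1.04)
(s₂, t₂) = (2.16, -1.04) − 0.04·(98.912768, -22.8224) = (-1.79651072, -0.127104)
s = -1.79651072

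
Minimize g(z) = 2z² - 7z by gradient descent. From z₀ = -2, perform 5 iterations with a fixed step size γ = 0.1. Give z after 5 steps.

1.4584

g′(z) = 4z - 7
Step 1: g′(-2) = -15; z₁ = -2 − 0.1·(-15) = -0.5
Step 2: g′(-0.5) = -9; z₂ = -0.5 − 0.1·(-9) = 0.4
Step 3: g′(0.4) = -5.4; z₃ = 0.4 − 0.1·(-5.4) = 0.94
Step 4: g′(0.94) = -3.24; z₄ = 0.94 − 0.1·(-3.24) = 1.264
Step 5: g′(1.264) = -1.944; z₅ = 1.264 − 0.1·(-1.944) = 1.4584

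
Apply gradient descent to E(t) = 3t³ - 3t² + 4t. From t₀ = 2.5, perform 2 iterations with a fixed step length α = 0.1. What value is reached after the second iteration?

-7.3305625

E′(t) = 9t² - 6t + 4
t₁ = 2.5 − 0.1·45.25 = -2.025
t₂ = -2.025 − 0.1·53.055625 = -7.3305625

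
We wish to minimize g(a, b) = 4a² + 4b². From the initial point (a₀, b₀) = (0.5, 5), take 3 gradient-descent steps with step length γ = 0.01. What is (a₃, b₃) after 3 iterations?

(0.389344, 3.89344)

∇g = (8a, 8b)
Step 1: at (0.5, 5), ∇g = (4, 40) → (0.5, 5) − 0.01·(4, 40) = (0.46, 4.6)
Step 2: at (0.46, 4.6), ∇g = (3.68, 36.8) → (0.46, 4.6) − 0.01·(3.68, 36.8) = (0.4232, 4.232)
Step 3: at (0.4232, 4.232), ∇g = (3.3856, 33.856) → (0.4232, 4.232) − 0.01·(3.3856, 33.856) = (0.389344, 3.89344)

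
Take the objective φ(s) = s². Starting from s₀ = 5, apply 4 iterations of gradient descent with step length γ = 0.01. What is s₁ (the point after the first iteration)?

4.9

φ′(s) = 2s
s₁ = 5 − 0.01·10 = 4.9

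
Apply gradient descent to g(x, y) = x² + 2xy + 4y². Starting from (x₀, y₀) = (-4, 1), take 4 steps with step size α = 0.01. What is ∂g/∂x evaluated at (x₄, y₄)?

∇g = (2x + 2y, 2x + 8y)
Step 1: at (-4, 1), ∇g = (-6, 0) → (-4, 1) − 0.01·(-6, 0) = (-3.94, 1)
Step 2: at (-3.94, 1), ∇g = (-5.88, 0.12) → (-3.94, 1) − 0.01·(-5.88, 0.12) = (-3.8812, 0.9988)
Step 3: at (-3.8812, 0.9988), ∇g = (-5.7648, 0.228) → (-3.8812, 0.9988) − 0.01·(-5.7648, 0.228) = (-3.823552, 0.99652)
Step 4: at (-3.823552, 0.99652), ∇g = (-5.654064, 0.325056) → (-3.823552, 0.99652) − 0.01·(-5.654064, 0.325056) = (-3.76701136, 0.99326944)
∂g/∂x at (-3.76701136, 0.99326944) = -5.54748384

-5.54748384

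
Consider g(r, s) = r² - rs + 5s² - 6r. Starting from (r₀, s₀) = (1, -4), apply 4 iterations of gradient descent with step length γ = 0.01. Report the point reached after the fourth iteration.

(1.02268325, -2.58985502)

∇g = (2r - s - 6, -r + 10s)
Step 1: at (1, -4), ∇g = (0, -41) → (1, -4) − 0.01·(0, -41) = (1, -3.59)
Step 2: at (1, -3.59), ∇g = (-0.41, -36.9) → (1, -3.59) − 0.01·(-0.41, -36.9) = (1.0041, -3.221)
Step 3: at (1.0041, -3.221), ∇g = (-0.7708, -33.2141) → (1.0041, -3.221) − 0.01·(-0.7708, -33.2141) = (1.011808, -2.888859)
Step 4: at (1.011808, -2.888859), ∇g = (-1.087525, -29.900398) → (1.011808, -2.888859) − 0.01·(-1.087525, -29.900398) = (1.02268325, -2.58985502)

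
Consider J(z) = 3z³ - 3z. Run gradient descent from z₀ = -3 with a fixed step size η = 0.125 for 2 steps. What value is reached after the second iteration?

J′(z) = 9z² - 3
z₁ = -3 − 0.125·78 = -12.75
z₂ = -12.75 − 0.125·1460.0625 = -195.2578125

-195.2578125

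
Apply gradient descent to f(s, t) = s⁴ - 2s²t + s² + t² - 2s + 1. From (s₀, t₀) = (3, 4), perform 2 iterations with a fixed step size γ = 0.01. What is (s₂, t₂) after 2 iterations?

(2.19406976, 4.129392)

∇f = (4s³ - 4st + 2s - 2, -2s² + 2t)
Step 1: at (3, 4), ∇f = (64, -10) → (3, 4) − 0.01·(64, -10) = (2.36, 4.1)
Step 2: at (2.36, 4.1), ∇f = (16.593024, -2.9392) → (2.36, 4.1) − 0.01·(16.593024, -2.9392) = (2.19406976, 4.129392)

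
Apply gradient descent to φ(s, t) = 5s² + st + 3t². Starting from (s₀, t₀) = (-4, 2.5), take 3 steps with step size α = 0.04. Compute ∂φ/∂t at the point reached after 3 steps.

6.958848

∇φ = (10s + t, s + 6t)
Step 1: at (-4, 2.5), ∇φ = (-37.5, 11) → (-4, 2.5) − 0.04·(-37.5, 11) = (-2.5, 2.06)
Step 2: at (-2.5, 2.06), ∇φ = (-22.94, 9.86) → (-2.5, 2.06) − 0.04·(-22.94, 9.86) = (-1.5824, 1.6656)
Step 3: at (-1.5824, 1.6656), ∇φ = (-14.1584, 8.4112) → (-1.5824, 1.6656) − 0.04·(-14.1584, 8.4112) = (-1.016064, 1.329152)
∂φ/∂t at (-1.016064, 1.329152) = 6.958848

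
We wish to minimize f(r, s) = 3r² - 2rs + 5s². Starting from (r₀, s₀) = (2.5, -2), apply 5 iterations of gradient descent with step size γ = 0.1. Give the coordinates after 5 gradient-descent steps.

(0.03744, 0.01552)

∇f = (6r - 2s, -2r + 10s)
(r₁, s₁) = (2.5, -2) − 0.1·(19, -25) = (0.6, 0.5)
(r₂, s₂) = (0.6, 0.5) − 0.1·(2.6, 3.8) = (0.34, 0.12)
(r₃, s₃) = (0.34, 0.12) − 0.1·(1.8, 0.52) = (0.16, 0.068)
(r₄, s₄) = (0.16, 0.068) − 0.1·(0.824, 0.36) = (0.0776, 0.032)
(r₅, s₅) = (0.0776, 0.032) − 0.1·(0.4016, 0.1648) = (0.03744, 0.01552)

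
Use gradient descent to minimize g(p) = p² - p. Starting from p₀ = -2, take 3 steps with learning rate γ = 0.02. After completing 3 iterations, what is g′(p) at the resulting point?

g′(p) = 2p - 1
Step 1: g′(-2) = -5; p₁ = -2 − 0.02·(-5) = -1.9
Step 2: g′(-1.9) = -4.8; p₂ = -1.9 − 0.02·(-4.8) = -1.804
Step 3: g′(-1.804) = -4.608; p₃ = -1.804 − 0.02·(-4.608) = -1.71184
g′(p) at (-1.71184) = -4.42368

-4.42368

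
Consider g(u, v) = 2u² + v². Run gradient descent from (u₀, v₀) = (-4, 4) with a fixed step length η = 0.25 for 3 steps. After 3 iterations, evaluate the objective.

0.25

∇g = (4u, 2v)
(u₁, v₁) = (-4, 4) − 0.25·(-16, 8) = (0, 2)
(u₂, v₂) = (0, 2) − 0.25·(0, 4) = (0, 1)
(u₃, v₃) = (0, 1) − 0.25·(0, 2) = (0, 0.5)
g(0, 0.5) = 0.25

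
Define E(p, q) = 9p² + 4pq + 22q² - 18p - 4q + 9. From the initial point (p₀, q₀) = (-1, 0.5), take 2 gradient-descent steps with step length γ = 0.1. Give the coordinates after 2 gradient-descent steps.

(0.24, 2.5)

∇E = (18p + 4q - 18, 4p + 44q - 4)
Step 1: at (-1, 0.5), ∇E = (-34, 14) → (-1, 0.5) − 0.1·(-34, 14) = (2.4, -0.9)
Step 2: at (2.4, -0.9), ∇E = (21.6, -34) → (2.4, -0.9) − 0.1·(21.6, -34) = (0.24, 2.5)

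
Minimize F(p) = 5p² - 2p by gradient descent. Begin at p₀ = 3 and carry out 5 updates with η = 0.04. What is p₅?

F′(p) = 10p - 2
Step 1: F′(3) = 28; p₁ = 3 − 0.04·28 = 1.88
Step 2: F′(1.88) = 16.8; p₂ = 1.88 − 0.04·16.8 = 1.208
Step 3: F′(1.208) = 10.08; p₃ = 1.208 − 0.04·10.08 = 0.8048
Step 4: F′(0.8048) = 6.048; p₄ = 0.8048 − 0.04·6.048 = 0.56288
Step 5: F′(0.56288) = 3.6288; p₅ = 0.56288 − 0.04·3.6288 = 0.417728

0.417728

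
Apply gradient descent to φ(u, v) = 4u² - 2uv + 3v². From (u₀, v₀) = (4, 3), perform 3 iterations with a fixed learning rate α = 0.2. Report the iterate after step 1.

(-1.2, 1)

∇φ = (8u - 2v, -2u + 6v)
(u₁, v₁) = (4, 3) − 0.2·(26, 10) = (-1.2, 1)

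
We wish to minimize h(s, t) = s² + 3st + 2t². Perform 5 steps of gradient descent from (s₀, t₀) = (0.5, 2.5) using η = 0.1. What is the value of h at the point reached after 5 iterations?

∇h = (2s + 3t, 3s + 4t)
(s₁, t₁) = (0.5, 2.5) − 0.1·(8.5, 11.5) = (-0.35, 1.35)
(s₂, t₂) = (-0.35, 1.35) − 0.1·(3.35, 4.35) = (-0.685, 0.915)
(s₃, t₃) = (-0.685, 0.915) − 0.1·(1.375, 1.605) = (-0.8225, 0.7545)
(s₄, t₄) = (-0.8225, 0.7545) − 0.1·(0.6185, 0.5505) = (-0.88435, 0.69945)
(s₅, t₅) = (-0.88435, 0.69945) − 0.1·(0.32965, 0.14475) = (-0.917315, 0.684975)
h(-0.917315, 0.684975) = -0.1051652159

-0.1051652159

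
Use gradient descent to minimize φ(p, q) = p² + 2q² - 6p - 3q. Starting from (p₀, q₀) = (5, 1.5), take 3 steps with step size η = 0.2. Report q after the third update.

0.756

∇φ = (2p - 6, 4q - 3)
(p₁, q₁) = (5, 1.5) − 0.2·(4, 3) = (4.2, 0.9)
(p₂, q₂) = (4.2, 0.9) − 0.2·(2.4, 0.6) = (3.72, 0.78)
(p₃, q₃) = (3.72, 0.78) − 0.2·(1.44, 0.12) = (3.432, 0.756)
q = 0.756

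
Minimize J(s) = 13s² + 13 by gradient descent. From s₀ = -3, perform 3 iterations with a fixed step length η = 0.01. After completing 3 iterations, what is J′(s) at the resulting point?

-31.607472

J′(s) = 26s
Step 1: J′(-3) = -78; s₁ = -3 − 0.01·(-78) = -2.22
Step 2: J′(-2.22) = -57.72; s₂ = -2.22 − 0.01·(-57.72) = -1.6428
Step 3: J′(-1.6428) = -42.7128; s₃ = -1.6428 − 0.01·(-42.7128) = -1.215672
J′(s) at (-1.215672) = -31.607472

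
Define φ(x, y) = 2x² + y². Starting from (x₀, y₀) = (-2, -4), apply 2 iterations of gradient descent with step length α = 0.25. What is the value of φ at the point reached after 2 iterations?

∇φ = (4x, 2y)
(x₁, y₁) = (-2, -4) − 0.25·(-8, -8) = (0, -2)
(x₂, y₂) = (0, -2) − 0.25·(0, -4) = (0, -1)
φ(0, -1) = 1

1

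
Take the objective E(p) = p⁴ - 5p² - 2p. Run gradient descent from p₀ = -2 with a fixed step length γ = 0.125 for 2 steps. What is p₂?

-0.3046875

E′(p) = 4p³ - 10p - 2
p₁ = -2 − 0.125·(-14) = -0.25
p₂ = -0.25 − 0.125·0.4375 = -0.3046875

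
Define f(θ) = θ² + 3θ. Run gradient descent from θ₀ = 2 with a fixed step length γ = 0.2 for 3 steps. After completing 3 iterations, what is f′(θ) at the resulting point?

f′(θ) = 2θ + 3
θ₁ = 2 − 0.2·7 = 0.6
θ₂ = 0.6 − 0.2·4.2 = -0.24
θ₃ = -0.24 − 0.2·2.52 = -0.744
f′(θ) at (-0.744) = 1.512

1.512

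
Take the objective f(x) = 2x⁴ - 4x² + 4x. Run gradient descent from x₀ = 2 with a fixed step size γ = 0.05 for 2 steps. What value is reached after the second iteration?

-0.9536

f′(x) = 8x³ - 8x + 4
Step 1: f′(2) = 52; x₁ = 2 − 0.05·52 = -0.6
Step 2: f′(-0.6) = 7.072; x₂ = -0.6 − 0.05·7.072 = -0.9536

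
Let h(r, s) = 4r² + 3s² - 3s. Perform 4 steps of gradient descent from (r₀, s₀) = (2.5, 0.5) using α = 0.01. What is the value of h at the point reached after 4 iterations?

12.08047182843904

∇h = (8r, 6s - 3)
Step 1: at (2.5, 0.5), ∇h = (20, 0) → (2.5, 0.5) − 0.01·(20, 0) = (2.3, 0.5)
Step 2: at (2.3, 0.5), ∇h = (18.4, 0) → (2.3, 0.5) − 0.01·(18.4, 0) = (2.116, 0.5)
Step 3: at (2.116, 0.5), ∇h = (16.928, 0) → (2.116, 0.5) − 0.01·(16.928, 0) = (1.94672, 0.5)
Step 4: at (1.94672, 0.5), ∇h = (15.57376, 0) → (1.94672, 0.5) − 0.01·(15.57376, 0) = (1.7909824, 0.5)
h(1.7909824, 0.5) = 12.08047182843904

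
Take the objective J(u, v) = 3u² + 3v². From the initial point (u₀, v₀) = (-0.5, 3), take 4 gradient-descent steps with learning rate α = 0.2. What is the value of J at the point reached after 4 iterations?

∇J = (6u, 6v)
(u₁, v₁) = (-0.5, 3) − 0.2·(-3, 18) = (0.1, -0.6)
(u₂, v₂) = (0.1, -0.6) − 0.2·(0.6, -3.6) = (-0.02, 0.12)
(u₃, v₃) = (-0.02, 0.12) − 0.2·(-0.12, 0.72) = (0.004, -0.024)
(u₄, v₄) = (0.004, -0.024) − 0.2·(0.024, -0.144) = (-0.0008, 0.0048)
J(-0.0008, 0.0048) = 0.00007104

0.00007104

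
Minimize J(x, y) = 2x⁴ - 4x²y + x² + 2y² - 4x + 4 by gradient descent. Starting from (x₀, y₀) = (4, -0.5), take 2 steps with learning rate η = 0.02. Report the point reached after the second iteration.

∇J = (8x³ - 8xy + 2x - 4, -4x² + 4y)
Step 1: at (4, -0.5), ∇J = (532, -66) → (4, -0.5) − 0.02·(532, -66) = (-6.64, 0.82)
Step 2: at (-6.64, 0.82), ∇J = (-2315.761152, -173.0784) → (-6.64, 0.82) − 0.02·(-2315.761152, -173.0784) = (39.67522304, 4.281568)

(39.67522304, 4.281568)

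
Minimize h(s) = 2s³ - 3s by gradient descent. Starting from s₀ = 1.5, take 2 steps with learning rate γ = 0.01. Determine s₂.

1.3082385

h′(s) = 6s² - 3
Step 1: h′(1.5) = 10.5; s₁ = 1.5 − 0.01·10.5 = 1.395
Step 2: h′(1.395) = 8.67615; s₂ = 1.395 − 0.01·8.67615 = 1.3082385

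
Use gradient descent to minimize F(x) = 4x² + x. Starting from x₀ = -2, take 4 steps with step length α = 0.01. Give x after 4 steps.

-1.4682368

F′(x) = 8x + 1
Step 1: F′(-2) = -15; x₁ = -2 − 0.01·(-15) = -1.85
Step 2: F′(-1.85) = -13.8; x₂ = -1.85 − 0.01·(-13.8) = -1.712
Step 3: F′(-1.712) = -12.696; x₃ = -1.712 − 0.01·(-12.696) = -1.58504
Step 4: F′(-1.58504) = -11.68032; x₄ = -1.58504 − 0.01·(-11.68032) = -1.4682368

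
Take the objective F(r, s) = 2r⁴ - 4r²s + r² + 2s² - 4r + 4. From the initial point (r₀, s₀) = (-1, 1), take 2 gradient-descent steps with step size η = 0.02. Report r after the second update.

∇F = (8r³ - 8rs + 2r - 4, -4r² + 4s)
(r₁, s₁) = (-1, 1) − 0.02·(-6, 0) = (-0.88, 1)
(r₂, s₂) = (-0.88, 1) − 0.02·(-4.171776, 0.9024) = (-0.79656448, 0.981952)
r = -0.79656448

-0.79656448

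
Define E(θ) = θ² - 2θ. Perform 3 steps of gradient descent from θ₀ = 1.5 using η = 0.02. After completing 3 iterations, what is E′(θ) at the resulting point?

0.884736

E′(θ) = 2θ - 2
θ₁ = 1.5 − 0.02·1 = 1.48
θ₂ = 1.48 − 0.02·0.96 = 1.4608
θ₃ = 1.4608 − 0.02·0.9216 = 1.442368
E′(θ) at (1.442368) = 0.884736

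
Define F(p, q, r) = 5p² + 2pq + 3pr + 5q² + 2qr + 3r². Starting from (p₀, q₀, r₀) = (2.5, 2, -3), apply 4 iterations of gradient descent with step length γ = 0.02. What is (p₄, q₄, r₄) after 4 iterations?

∇F = (10p + 2q + 3r, 2p + 10q + 2r, 3p + 2q + 6r)
(p₁, q₁, r₁) = (2.5, 2, -3) − 0.02·(20, 19, -6.5) = (2.1, 1.62, -2.87)
(p₂, q₂, r₂) = (2.1, 1.62, -2.87) − 0.02·(15.63, 14.66, -7.68) = (1.7874, 1.3268, -2.7164)
(p₃, q₃, r₃) = (1.7874, 1.3268, -2.7164) − 0.02·(12.3784, 11.41, -8.2826) = (1.539832, 1.0986, -2.550748)
(p₄, q₄, r₄) = (1.539832, 1.0986, -2.550748) − 0.02·(9.943276, 8.964168, -8.487792) = (1.34096648, 0.91931664, -2.38099216)

(1.34096648, 0.91931664, -2.38099216)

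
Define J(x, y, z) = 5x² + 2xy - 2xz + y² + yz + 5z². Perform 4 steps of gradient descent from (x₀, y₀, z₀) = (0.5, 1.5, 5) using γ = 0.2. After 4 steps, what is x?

∇J = (10x + 2y - 2z, 2x + 2y + z, -2x + y + 10z)
(x₁, y₁, z₁) = (0.5, 1.5, 5) − 0.2·(-2, 9, 50.5) = (0.9, -0.3, -5.1)
(x₂, y₂, z₂) = (0.9, -0.3, -5.1) − 0.2·(18.6, -3.9, -53.1) = (-2.82, 0.48, 5.52)
(x₃, y₃, z₃) = (-2.82, 0.48, 5.52) − 0.2·(-38.28, 0.84, 61.32) = (4.836, 0.312, -6.744)
(x₄, y₄, z₄) = (4.836, 0.312, -6.744) − 0.2·(62.472, 3.552, -76.8) = (-7.6584, -0.3984, 8.616)
x = -7.6584

-7.6584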